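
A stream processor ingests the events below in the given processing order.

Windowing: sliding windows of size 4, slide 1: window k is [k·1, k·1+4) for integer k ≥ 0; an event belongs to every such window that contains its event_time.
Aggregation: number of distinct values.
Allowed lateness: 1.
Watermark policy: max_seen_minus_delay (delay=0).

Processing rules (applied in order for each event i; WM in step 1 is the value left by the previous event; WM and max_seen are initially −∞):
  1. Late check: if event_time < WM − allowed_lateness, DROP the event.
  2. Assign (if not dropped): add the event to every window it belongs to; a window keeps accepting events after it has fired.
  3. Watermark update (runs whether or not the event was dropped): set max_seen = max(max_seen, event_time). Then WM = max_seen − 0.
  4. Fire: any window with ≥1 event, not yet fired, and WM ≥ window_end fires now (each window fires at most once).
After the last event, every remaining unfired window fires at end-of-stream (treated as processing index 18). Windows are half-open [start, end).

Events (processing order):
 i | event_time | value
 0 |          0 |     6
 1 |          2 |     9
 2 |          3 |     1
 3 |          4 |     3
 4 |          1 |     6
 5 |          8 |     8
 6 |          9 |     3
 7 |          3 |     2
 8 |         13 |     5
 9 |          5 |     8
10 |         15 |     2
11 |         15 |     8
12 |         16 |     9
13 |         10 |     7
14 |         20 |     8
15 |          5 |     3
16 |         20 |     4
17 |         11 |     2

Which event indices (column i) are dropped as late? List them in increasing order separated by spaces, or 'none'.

4 7 9 13 15 17

i=0 t=0 v=6: → [0,4); WM=0
i=1 t=2 v=9: → [2,6),[1,5),[0,4); WM=2
i=2 t=3 v=1: → [3,7),[2,6),[1,5),[0,4); WM=3
i=3 t=4 v=3: → [4,8),[3,7),[2,6),[1,5); WM=4; [0,4) fires=3
i=4 t=1 v=6: DROP (t<4-1); WM=4
i=5 t=8 v=8: → [8,12),[7,11),[6,10),[5,9); WM=8; [1,5) fires=3 [2,6) fires=3 [3,7) fires=2 [4,8) fires=1
i=6 t=9 v=3: → [9,13),[8,12),[7,11),[6,10); WM=9; [5,9) fires=1
i=7 t=3 v=2: DROP (t<9-1); WM=9
i=8 t=13 v=5: → [13,17),[12,16),[11,15),[10,14); WM=13; [6,10) fires=2 [7,11) fires=2 [8,12) fires=2 [9,13) fires=1
i=9 t=5 v=8: DROP (t<13-1); WM=13
i=10 t=15 v=2: → [15,19),[14,18),[13,17),[12,16); WM=15; [10,14) fires=1 [11,15) fires=1
i=11 t=15 v=8: → [15,19),[14,18),[13,17),[12,16); WM=15
i=12 t=16 v=9: → [16,20),[15,19),[14,18),[13,17); WM=16; [12,16) fires=3
i=13 t=10 v=7: DROP (t<16-1); WM=16
i=14 t=20 v=8: → [20,24),[19,23),[18,22),[17,21); WM=20; [13,17) fires=4 [14,18) fires=3 [15,19) fires=3 [16,20) fires=1
i=15 t=5 v=3: DROP (t<20-1); WM=20
i=16 t=20 v=4: → [20,24),[19,23),[18,22),[17,21); WM=20
i=17 t=11 v=2: DROP (t<20-1); WM=20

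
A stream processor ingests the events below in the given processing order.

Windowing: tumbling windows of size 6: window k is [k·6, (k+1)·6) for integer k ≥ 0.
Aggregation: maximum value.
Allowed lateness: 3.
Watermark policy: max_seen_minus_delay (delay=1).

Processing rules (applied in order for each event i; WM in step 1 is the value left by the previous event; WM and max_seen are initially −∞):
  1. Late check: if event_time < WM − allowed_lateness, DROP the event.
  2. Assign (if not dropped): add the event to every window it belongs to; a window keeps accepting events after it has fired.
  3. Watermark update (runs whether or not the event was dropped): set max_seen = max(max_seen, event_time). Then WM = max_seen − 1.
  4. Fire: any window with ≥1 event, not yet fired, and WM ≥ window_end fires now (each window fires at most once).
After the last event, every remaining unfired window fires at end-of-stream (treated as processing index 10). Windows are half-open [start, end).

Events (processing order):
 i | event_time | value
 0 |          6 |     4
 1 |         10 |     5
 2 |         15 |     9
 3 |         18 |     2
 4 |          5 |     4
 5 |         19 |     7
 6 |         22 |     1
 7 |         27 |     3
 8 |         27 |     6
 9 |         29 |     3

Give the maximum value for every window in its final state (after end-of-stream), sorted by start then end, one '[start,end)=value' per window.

[6,12)=5 [12,18)=9 [18,24)=7 [24,30)=6

i=0 t=6 v=4: → [6,12); WM=5
i=1 t=10 v=5: → [6,12); WM=9
i=2 t=15 v=9: → [12,18); WM=14; [6,12) fires=5
i=3 t=18 v=2: → [18,24); WM=17
i=4 t=5 v=4: DROP (t<17-3); WM=17
i=5 t=19 v=7: → [18,24); WM=18; [12,18) fires=9
i=6 t=22 v=1: → [18,24); WM=21
i=7 t=27 v=3: → [24,30); WM=26; [18,24) fires=7
i=8 t=27 v=6: → [24,30); WM=26
i=9 t=29 v=3: → [24,30); WM=28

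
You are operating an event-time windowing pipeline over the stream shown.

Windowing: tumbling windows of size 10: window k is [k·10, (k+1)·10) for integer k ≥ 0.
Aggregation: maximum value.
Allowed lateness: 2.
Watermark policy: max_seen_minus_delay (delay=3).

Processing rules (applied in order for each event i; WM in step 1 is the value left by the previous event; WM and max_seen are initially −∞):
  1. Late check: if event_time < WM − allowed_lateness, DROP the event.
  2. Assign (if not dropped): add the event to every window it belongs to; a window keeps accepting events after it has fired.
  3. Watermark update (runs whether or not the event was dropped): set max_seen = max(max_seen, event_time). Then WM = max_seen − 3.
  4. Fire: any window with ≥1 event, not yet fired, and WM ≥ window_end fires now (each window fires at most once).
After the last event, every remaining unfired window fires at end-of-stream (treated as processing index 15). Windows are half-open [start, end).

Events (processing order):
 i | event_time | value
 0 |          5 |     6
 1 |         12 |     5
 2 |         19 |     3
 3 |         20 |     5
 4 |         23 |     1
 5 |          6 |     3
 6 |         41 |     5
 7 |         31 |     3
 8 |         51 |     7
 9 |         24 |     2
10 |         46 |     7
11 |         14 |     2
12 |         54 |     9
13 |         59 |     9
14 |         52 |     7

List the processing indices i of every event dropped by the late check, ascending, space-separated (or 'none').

i=0 t=5 v=6: → [0,10); WM=2
i=1 t=12 v=5: → [10,20); WM=9
i=2 t=19 v=3: → [10,20); WM=16; [0,10) fires=6
i=3 t=20 v=5: → [20,30); WM=17
i=4 t=23 v=1: → [20,30); WM=20; [10,20) fires=5
i=5 t=6 v=3: DROP (t<20-2); WM=20
i=6 t=41 v=5: → [40,50); WM=38; [20,30) fires=5
i=7 t=31 v=3: DROP (t<38-2); WM=38
i=8 t=51 v=7: → [50,60); WM=48
i=9 t=24 v=2: DROP (t<48-2); WM=48
i=10 t=46 v=7: → [40,50); WM=48
i=11 t=14 v=2: DROP (t<48-2); WM=48
i=12 t=54 v=9: → [50,60); WM=51; [40,50) fires=7
i=13 t=59 v=9: → [50,60); WM=56
i=14 t=52 v=7: DROP (t<56-2); WM=56

5 7 9 11 14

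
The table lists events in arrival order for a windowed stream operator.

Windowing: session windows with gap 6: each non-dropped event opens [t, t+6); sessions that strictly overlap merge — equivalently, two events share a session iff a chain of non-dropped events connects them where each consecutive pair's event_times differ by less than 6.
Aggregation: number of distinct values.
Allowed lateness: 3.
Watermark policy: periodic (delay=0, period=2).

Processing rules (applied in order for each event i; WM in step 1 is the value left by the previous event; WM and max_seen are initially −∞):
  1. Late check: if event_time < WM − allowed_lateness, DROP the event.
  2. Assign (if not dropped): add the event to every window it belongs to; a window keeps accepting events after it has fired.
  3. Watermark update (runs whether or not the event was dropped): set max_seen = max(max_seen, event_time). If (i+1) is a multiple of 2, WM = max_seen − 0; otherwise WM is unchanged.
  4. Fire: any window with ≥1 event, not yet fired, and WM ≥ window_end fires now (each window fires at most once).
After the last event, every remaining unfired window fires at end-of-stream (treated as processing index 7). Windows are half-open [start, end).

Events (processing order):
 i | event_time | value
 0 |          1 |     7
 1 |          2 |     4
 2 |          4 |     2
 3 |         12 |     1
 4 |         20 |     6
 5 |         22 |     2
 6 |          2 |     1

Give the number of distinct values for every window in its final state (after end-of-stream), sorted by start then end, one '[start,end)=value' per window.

[1,10)=3 [12,18)=1 [20,28)=2

i=0 t=1 v=7: → [1,7); WM=−∞
i=1 t=2 v=4: → [1,8); WM=2
i=2 t=4 v=2: → [1,10); WM=2
i=3 t=12 v=1: → [12,18); WM=12
i=4 t=20 v=6: → [20,26); WM=12
i=5 t=22 v=2: → [20,28); WM=22
i=6 t=2 v=1: DROP (t<22-3); WM=22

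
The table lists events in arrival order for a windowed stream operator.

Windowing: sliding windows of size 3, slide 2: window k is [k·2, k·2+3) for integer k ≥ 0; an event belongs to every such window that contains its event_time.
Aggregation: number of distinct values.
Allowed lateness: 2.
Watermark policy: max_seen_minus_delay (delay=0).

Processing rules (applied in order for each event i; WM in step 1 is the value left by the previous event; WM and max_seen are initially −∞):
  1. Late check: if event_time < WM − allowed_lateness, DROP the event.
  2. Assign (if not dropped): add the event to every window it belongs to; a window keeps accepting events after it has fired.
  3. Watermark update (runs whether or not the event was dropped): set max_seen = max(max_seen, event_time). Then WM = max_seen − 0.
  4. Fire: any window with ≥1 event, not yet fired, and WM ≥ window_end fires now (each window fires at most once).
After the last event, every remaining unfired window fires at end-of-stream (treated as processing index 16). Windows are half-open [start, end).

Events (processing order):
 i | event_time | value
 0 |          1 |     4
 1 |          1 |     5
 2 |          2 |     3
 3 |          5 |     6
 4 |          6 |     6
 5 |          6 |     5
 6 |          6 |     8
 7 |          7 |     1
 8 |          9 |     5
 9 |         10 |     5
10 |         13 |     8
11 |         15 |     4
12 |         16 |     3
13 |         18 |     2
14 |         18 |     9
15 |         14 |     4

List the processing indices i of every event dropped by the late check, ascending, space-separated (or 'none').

i=0 t=1 v=4: → [0,3); WM=1
i=1 t=1 v=5: → [0,3); WM=1
i=2 t=2 v=3: → [2,5),[0,3); WM=2
i=3 t=5 v=6: → [4,7); WM=5; [0,3) fires=3 [2,5) fires=1
i=4 t=6 v=6: → [6,9),[4,7); WM=6
i=5 t=6 v=5: → [6,9),[4,7); WM=6
i=6 t=6 v=8: → [6,9),[4,7); WM=6
i=7 t=7 v=1: → [6,9); WM=7; [4,7) fires=3
i=8 t=9 v=5: → [8,11); WM=9; [6,9) fires=4
i=9 t=10 v=5: → [10,13),[8,11); WM=10
i=10 t=13 v=8: → [12,15); WM=13; [8,11) fires=1 [10,13) fires=1
i=11 t=15 v=4: → [14,17); WM=15; [12,15) fires=1
i=12 t=16 v=3: → [16,19),[14,17); WM=16
i=13 t=18 v=2: → [18,21),[16,19); WM=18; [14,17) fires=2
i=14 t=18 v=9: → [18,21),[16,19); WM=18
i=15 t=14 v=4: DROP (t<18-2); WM=18

15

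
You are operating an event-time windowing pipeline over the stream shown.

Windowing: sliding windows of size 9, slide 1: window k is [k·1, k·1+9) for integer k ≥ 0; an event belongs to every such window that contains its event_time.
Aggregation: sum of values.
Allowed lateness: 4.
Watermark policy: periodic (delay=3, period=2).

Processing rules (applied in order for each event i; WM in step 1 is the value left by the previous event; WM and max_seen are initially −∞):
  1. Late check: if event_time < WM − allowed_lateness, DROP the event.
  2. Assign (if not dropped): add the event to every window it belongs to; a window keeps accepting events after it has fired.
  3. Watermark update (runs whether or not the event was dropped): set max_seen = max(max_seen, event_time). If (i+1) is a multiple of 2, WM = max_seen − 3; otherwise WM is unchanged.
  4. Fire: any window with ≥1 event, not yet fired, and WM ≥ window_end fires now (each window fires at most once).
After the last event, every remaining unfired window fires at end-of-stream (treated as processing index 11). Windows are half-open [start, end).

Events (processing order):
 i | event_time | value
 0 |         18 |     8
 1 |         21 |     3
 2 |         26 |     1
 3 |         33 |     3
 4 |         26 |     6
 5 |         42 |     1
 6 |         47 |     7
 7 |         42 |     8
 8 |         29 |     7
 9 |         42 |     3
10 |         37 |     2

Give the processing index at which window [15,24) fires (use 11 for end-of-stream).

i=0 t=18 v=8: → [18,27),[17,26),[16,25),[15,24),[14,23),[13,22),[12,21),[11,20),[10,19); WM=−∞
i=1 t=21 v=3: → [21,30),[20,29),[19,28),[18,27),[17,26),[16,25),[15,24),[14,23),[13,22); WM=18
i=2 t=26 v=1: → [26,35),[25,34),[24,33),[23,32),[22,31),[21,30),[20,29),[19,28),[18,27); WM=18
i=3 t=33 v=3: → [33,42),[32,41),[31,40),[30,39),[29,38),[28,37),[27,36),[26,35),[25,34); WM=30; [10,19) fires=8 [11,20) fires=8 [12,21) fires=8 [13,22) fires=11 [14,23) fires=11 [15,24) fires=11 [16,25) fires=11 [17,26) fires=11 [18,27) fires=12 [19,28) fires=4 [20,29) fires=4 [21,30) fires=4
i=4 t=26 v=6: → [26,35),[25,34),[24,33),[23,32),[22,31),[21,30),[20,29),[19,28),[18,27); WM=30
i=5 t=42 v=1: → [42,51),[41,50),[40,49),[39,48),[38,47),[37,46),[36,45),[35,44),[34,43); WM=39; [22,31) fires=7 [23,32) fires=7 [24,33) fires=7 [25,34) fires=10 [26,35) fires=10 [27,36) fires=3 [28,37) fires=3 [29,38) fires=3 [30,39) fires=3
i=6 t=47 v=7: → [47,56),[46,55),[45,54),[44,53),[43,52),[42,51),[41,50),[40,49),[39,48); WM=39
i=7 t=42 v=8: → [42,51),[41,50),[40,49),[39,48),[38,47),[37,46),[36,45),[35,44),[34,43); WM=44; [31,40) fires=3 [32,41) fires=3 [33,42) fires=3 [34,43) fires=9 [35,44) fires=9
i=8 t=29 v=7: DROP (t<44-4); WM=44
i=9 t=42 v=3: → [42,51),[41,50),[40,49),[39,48),[38,47),[37,46),[36,45),[35,44),[34,43); WM=44
i=10 t=37 v=2: DROP (t<44-4); WM=44

3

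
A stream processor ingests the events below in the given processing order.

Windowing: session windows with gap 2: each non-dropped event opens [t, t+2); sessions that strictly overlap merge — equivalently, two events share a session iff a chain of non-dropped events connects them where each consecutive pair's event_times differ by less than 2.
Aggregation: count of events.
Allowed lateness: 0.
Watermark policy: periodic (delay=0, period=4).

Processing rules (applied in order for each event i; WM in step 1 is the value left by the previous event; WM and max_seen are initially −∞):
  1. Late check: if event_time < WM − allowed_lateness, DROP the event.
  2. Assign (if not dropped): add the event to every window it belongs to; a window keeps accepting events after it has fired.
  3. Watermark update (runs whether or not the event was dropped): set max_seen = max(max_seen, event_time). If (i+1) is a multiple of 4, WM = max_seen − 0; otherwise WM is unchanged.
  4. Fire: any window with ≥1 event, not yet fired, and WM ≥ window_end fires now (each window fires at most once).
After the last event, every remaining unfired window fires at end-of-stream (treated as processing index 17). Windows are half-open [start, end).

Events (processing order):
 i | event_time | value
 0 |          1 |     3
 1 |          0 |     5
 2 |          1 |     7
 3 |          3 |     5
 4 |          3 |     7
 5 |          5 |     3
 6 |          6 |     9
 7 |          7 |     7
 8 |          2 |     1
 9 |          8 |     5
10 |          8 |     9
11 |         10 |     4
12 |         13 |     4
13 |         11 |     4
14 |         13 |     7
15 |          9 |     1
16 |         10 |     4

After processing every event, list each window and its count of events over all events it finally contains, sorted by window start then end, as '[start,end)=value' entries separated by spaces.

i=0 t=1 v=3: → [1,3); WM=−∞
i=1 t=0 v=5: → [0,3); WM=−∞
i=2 t=1 v=7: → [0,3); WM=−∞
i=3 t=3 v=5: → [3,5); WM=3
i=4 t=3 v=7: → [3,5); WM=3
i=5 t=5 v=3: → [5,7); WM=3
i=6 t=6 v=9: → [5,8); WM=3
i=7 t=7 v=7: → [5,9); WM=7
i=8 t=2 v=1: DROP (t<7-0); WM=7
i=9 t=8 v=5: → [5,10); WM=7
i=10 t=8 v=9: → [5,10); WM=7
i=11 t=10 v=4: → [10,12); WM=10
i=12 t=13 v=4: → [13,15); WM=10
i=13 t=11 v=4: → [10,13); WM=10
i=14 t=13 v=7: → [13,15); WM=10
i=15 t=9 v=1: DROP (t<10-0); WM=13
i=16 t=10 v=4: DROP (t<13-0); WM=13

[0,3)=3 [3,5)=2 [5,10)=5 [10,13)=2 [13,15)=2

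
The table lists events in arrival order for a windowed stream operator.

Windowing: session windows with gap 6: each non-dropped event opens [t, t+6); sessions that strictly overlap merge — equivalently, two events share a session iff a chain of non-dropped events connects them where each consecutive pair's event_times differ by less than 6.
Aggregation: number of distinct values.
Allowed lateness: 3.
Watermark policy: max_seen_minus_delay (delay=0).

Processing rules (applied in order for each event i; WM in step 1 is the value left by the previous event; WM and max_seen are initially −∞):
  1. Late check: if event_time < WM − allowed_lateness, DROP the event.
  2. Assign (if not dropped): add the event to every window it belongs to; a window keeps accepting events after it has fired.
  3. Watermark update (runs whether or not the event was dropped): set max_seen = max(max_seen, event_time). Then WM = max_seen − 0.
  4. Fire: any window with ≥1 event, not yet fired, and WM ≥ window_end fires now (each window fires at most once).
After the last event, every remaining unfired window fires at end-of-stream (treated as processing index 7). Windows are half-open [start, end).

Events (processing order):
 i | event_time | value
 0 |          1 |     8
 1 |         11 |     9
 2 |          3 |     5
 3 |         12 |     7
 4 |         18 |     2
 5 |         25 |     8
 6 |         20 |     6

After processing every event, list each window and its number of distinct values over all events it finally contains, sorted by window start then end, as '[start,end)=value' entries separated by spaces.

i=0 t=1 v=8: → [1,7); WM=1
i=1 t=11 v=9: → [11,17); WM=11
i=2 t=3 v=5: DROP (t<11-3); WM=11
i=3 t=12 v=7: → [11,18); WM=12
i=4 t=18 v=2: → [18,24); WM=18
i=5 t=25 v=8: → [25,31); WM=25
i=6 t=20 v=6: DROP (t<25-3); WM=25

[1,7)=1 [11,18)=2 [18,24)=1 [25,31)=1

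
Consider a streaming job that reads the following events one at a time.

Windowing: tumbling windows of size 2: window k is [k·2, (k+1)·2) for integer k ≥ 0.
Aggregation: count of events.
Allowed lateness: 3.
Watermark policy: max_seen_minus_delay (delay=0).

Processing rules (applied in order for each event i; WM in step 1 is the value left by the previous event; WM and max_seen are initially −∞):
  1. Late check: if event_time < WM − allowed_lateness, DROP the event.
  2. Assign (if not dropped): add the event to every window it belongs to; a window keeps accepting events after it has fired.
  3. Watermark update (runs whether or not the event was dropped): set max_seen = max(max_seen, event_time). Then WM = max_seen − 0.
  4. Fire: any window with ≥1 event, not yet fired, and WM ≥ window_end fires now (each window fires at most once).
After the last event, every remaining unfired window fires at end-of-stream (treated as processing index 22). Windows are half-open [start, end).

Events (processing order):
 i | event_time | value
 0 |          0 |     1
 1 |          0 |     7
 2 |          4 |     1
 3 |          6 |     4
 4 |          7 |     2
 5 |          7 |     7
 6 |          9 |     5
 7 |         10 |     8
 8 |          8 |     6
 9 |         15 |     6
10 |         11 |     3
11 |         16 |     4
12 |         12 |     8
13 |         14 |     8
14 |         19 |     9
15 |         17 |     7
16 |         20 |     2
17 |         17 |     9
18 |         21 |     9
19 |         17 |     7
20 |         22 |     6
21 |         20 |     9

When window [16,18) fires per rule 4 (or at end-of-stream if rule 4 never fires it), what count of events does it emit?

1

i=0 t=0 v=1: → [0,2); WM=0
i=1 t=0 v=7: → [0,2); WM=0
i=2 t=4 v=1: → [4,6); WM=4; [0,2) fires=2
i=3 t=6 v=4: → [6,8); WM=6; [4,6) fires=1
i=4 t=7 v=2: → [6,8); WM=7
i=5 t=7 v=7: → [6,8); WM=7
i=6 t=9 v=5: → [8,10); WM=9; [6,8) fires=3
i=7 t=10 v=8: → [10,12); WM=10; [8,10) fires=1
i=8 t=8 v=6: → [8,10); WM=10
i=9 t=15 v=6: → [14,16); WM=15; [10,12) fires=1
i=10 t=11 v=3: DROP (t<15-3); WM=15
i=11 t=16 v=4: → [16,18); WM=16; [14,16) fires=1
i=12 t=12 v=8: DROP (t<16-3); WM=16
i=13 t=14 v=8: → [14,16); WM=16
i=14 t=19 v=9: → [18,20); WM=19; [16,18) fires=1
i=15 t=17 v=7: → [16,18); WM=19
i=16 t=20 v=2: → [20,22); WM=20; [18,20) fires=1
i=17 t=17 v=9: → [16,18); WM=20
i=18 t=21 v=9: → [20,22); WM=21
i=19 t=17 v=7: DROP (t<21-3); WM=21
i=20 t=22 v=6: → [22,24); WM=22; [20,22) fires=2
i=21 t=20 v=9: → [20,22); WM=22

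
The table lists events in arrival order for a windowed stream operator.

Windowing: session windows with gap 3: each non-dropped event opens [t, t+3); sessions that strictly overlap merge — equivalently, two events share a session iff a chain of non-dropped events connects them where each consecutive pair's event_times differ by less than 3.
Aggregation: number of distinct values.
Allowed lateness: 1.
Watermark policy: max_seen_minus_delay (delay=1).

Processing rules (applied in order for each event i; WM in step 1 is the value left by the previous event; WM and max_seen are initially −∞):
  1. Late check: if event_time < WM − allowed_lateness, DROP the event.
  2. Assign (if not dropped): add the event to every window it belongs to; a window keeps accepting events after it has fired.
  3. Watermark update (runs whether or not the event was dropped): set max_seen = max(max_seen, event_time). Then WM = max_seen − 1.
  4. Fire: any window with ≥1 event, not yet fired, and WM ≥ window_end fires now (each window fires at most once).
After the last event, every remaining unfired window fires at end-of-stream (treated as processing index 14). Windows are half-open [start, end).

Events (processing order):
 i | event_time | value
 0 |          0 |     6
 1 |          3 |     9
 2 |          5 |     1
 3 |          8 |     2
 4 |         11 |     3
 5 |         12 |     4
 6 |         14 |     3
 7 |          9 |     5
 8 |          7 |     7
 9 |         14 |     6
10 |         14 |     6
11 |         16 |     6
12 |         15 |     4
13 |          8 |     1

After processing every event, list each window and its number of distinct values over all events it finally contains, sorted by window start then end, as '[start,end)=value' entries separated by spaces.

[0,3)=1 [3,8)=2 [8,11)=1 [11,19)=3

i=0 t=0 v=6: → [0,3); WM=-1
i=1 t=3 v=9: → [3,6); WM=2
i=2 t=5 v=1: → [3,8); WM=4
i=3 t=8 v=2: → [8,11); WM=7
i=4 t=11 v=3: → [11,14); WM=10
i=5 t=12 v=4: → [11,15); WM=11
i=6 t=14 v=3: → [11,17); WM=13
i=7 t=9 v=5: DROP (t<13-1); WM=13
i=8 t=7 v=7: DROP (t<13-1); WM=13
i=9 t=14 v=6: → [11,17); WM=13
i=10 t=14 v=6: → [11,17); WM=13
i=11 t=16 v=6: → [11,19); WM=15
i=12 t=15 v=4: → [11,19); WM=15
i=13 t=8 v=1: DROP (t<15-1); WM=15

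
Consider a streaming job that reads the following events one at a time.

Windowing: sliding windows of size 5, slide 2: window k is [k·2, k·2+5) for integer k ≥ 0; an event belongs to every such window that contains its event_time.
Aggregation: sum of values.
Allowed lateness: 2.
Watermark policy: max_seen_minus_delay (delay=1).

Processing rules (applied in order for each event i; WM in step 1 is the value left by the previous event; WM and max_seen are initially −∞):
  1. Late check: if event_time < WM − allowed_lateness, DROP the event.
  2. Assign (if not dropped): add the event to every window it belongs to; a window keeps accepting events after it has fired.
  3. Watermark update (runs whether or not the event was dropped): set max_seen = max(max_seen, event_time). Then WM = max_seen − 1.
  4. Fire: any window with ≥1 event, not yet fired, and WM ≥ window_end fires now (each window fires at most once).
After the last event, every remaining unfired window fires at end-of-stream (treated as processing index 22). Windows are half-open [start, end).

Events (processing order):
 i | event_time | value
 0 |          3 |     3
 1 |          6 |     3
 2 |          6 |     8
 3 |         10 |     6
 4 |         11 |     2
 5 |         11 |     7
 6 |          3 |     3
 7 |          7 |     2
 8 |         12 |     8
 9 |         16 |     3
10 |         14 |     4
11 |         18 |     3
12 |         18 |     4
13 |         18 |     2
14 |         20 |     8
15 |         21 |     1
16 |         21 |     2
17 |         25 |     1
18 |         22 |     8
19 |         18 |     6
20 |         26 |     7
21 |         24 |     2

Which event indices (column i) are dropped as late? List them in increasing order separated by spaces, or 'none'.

i=0 t=3 v=3: → [2,7),[0,5); WM=2
i=1 t=6 v=3: → [6,11),[4,9),[2,7); WM=5; [0,5) fires=3
i=2 t=6 v=8: → [6,11),[4,9),[2,7); WM=5
i=3 t=10 v=6: → [10,15),[8,13),[6,11); WM=9; [2,7) fires=14 [4,9) fires=11
i=4 t=11 v=2: → [10,15),[8,13); WM=10
i=5 t=11 v=7: → [10,15),[8,13); WM=10
i=6 t=3 v=3: DROP (t<10-2); WM=10
i=7 t=7 v=2: DROP (t<10-2); WM=10
i=8 t=12 v=8: → [12,17),[10,15),[8,13); WM=11; [6,11) fires=17
i=9 t=16 v=3: → [16,21),[14,19),[12,17); WM=15; [8,13) fires=23 [10,15) fires=23
i=10 t=14 v=4: → [14,19),[12,17),[10,15); WM=15
i=11 t=18 v=3: → [18,23),[16,21),[14,19); WM=17; [12,17) fires=15
i=12 t=18 v=4: → [18,23),[16,21),[14,19); WM=17
i=13 t=18 v=2: → [18,23),[16,21),[14,19); WM=17
i=14 t=20 v=8: → [20,25),[18,23),[16,21); WM=19; [14,19) fires=16
i=15 t=21 v=1: → [20,25),[18,23); WM=20
i=16 t=21 v=2: → [20,25),[18,23); WM=20
i=17 t=25 v=1: → [24,29),[22,27); WM=24; [16,21) fires=20 [18,23) fires=20
i=18 t=22 v=8: → [22,27),[20,25),[18,23); WM=24
i=19 t=18 v=6: DROP (t<24-2); WM=24
i=20 t=26 v=7: → [26,31),[24,29),[22,27); WM=25; [20,25) fires=19
i=21 t=24 v=2: → [24,29),[22,27),[20,25); WM=25

6 7 19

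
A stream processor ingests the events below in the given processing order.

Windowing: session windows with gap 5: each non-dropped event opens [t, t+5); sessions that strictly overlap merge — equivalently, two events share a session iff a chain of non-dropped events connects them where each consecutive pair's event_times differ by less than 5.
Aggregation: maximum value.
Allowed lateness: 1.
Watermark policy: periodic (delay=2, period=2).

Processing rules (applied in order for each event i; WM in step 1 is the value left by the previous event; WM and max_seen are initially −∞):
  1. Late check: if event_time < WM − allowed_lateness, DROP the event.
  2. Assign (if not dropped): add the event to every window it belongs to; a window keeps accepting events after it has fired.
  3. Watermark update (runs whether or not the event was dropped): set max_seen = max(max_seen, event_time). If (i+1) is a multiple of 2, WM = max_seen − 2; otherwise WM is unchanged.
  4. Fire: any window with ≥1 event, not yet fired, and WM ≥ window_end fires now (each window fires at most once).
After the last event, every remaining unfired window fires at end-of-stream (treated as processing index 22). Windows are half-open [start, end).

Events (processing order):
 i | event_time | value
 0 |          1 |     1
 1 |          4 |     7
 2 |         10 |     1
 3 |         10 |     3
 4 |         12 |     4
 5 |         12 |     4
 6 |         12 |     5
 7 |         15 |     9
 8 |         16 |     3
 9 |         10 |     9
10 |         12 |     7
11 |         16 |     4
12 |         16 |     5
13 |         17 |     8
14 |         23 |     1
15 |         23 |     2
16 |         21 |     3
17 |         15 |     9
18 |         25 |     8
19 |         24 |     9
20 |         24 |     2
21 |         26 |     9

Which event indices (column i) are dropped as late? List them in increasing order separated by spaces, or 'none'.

9 10 17

i=0 t=1 v=1: → [1,6); WM=−∞
i=1 t=4 v=7: → [1,9); WM=2
i=2 t=10 v=1: → [10,15); WM=2
i=3 t=10 v=3: → [10,15); WM=8
i=4 t=12 v=4: → [10,17); WM=8
i=5 t=12 v=4: → [10,17); WM=10
i=6 t=12 v=5: → [10,17); WM=10
i=7 t=15 v=9: → [10,20); WM=13
i=8 t=16 v=3: → [10,21); WM=13
i=9 t=10 v=9: DROP (t<13-1); WM=14
i=10 t=12 v=7: DROP (t<14-1); WM=14
i=11 t=16 v=4: → [10,21); WM=14
i=12 t=16 v=5: → [10,21); WM=14
i=13 t=17 v=8: → [10,22); WM=15
i=14 t=23 v=1: → [23,28); WM=15
i=15 t=23 v=2: → [23,28); WM=21
i=16 t=21 v=3: → [10,28); WM=21
i=17 t=15 v=9: DROP (t<21-1); WM=21
i=18 t=25 v=8: → [10,30); WM=21
i=19 t=24 v=9: → [10,30); WM=23
i=20 t=24 v=2: → [10,30); WM=23
i=21 t=26 v=9: → [10,31); WM=24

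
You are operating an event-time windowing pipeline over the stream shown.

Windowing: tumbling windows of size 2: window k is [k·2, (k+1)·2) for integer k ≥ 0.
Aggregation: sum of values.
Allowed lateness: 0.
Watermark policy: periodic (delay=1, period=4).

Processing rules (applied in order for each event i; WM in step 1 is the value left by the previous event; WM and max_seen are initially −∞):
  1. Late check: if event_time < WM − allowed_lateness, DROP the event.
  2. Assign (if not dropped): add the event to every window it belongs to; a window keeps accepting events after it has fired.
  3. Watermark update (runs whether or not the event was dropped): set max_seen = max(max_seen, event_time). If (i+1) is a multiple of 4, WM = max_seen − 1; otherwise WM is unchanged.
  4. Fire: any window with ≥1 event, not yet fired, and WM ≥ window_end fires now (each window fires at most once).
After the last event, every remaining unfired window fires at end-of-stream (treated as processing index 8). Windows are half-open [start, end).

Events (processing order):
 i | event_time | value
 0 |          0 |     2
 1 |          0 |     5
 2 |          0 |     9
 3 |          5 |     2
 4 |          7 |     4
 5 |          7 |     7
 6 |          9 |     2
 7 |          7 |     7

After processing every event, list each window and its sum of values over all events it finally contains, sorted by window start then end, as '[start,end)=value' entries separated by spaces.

i=0 t=0 v=2: → [0,2); WM=−∞
i=1 t=0 v=5: → [0,2); WM=−∞
i=2 t=0 v=9: → [0,2); WM=−∞
i=3 t=5 v=2: → [4,6); WM=4; [0,2) fires=16
i=4 t=7 v=4: → [6,8); WM=4
i=5 t=7 v=7: → [6,8); WM=4
i=6 t=9 v=2: → [8,10); WM=4
i=7 t=7 v=7: → [6,8); WM=8; [4,6) fires=2 [6,8) fires=18

[0,2)=16 [4,6)=2 [6,8)=18 [8,10)=2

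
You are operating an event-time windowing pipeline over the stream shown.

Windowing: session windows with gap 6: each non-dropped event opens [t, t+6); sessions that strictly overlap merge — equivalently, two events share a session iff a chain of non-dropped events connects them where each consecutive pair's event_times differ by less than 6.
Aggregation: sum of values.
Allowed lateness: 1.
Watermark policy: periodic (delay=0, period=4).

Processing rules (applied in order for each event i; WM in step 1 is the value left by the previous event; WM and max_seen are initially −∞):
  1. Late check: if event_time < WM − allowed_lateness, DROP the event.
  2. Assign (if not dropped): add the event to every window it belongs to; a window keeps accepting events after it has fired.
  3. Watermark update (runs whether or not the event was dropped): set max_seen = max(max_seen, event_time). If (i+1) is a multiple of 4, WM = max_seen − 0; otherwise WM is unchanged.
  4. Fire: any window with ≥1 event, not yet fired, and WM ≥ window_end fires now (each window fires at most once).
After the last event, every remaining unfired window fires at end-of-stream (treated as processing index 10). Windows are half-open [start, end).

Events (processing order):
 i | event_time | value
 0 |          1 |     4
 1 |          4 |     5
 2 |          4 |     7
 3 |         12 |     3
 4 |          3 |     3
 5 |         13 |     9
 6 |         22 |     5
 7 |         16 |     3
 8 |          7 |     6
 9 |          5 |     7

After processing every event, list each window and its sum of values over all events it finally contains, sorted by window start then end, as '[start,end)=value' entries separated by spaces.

[1,10)=16 [12,22)=15 [22,28)=5

i=0 t=1 v=4: → [1,7); WM=−∞
i=1 t=4 v=5: → [1,10); WM=−∞
i=2 t=4 v=7: → [1,10); WM=−∞
i=3 t=12 v=3: → [12,18); WM=12
i=4 t=3 v=3: DROP (t<12-1); WM=12
i=5 t=13 v=9: → [12,19); WM=12
i=6 t=22 v=5: → [22,28); WM=12
i=7 t=16 v=3: → [12,22); WM=22
i=8 t=7 v=6: DROP (t<22-1); WM=22
i=9 t=5 v=7: DROP (t<22-1); WM=22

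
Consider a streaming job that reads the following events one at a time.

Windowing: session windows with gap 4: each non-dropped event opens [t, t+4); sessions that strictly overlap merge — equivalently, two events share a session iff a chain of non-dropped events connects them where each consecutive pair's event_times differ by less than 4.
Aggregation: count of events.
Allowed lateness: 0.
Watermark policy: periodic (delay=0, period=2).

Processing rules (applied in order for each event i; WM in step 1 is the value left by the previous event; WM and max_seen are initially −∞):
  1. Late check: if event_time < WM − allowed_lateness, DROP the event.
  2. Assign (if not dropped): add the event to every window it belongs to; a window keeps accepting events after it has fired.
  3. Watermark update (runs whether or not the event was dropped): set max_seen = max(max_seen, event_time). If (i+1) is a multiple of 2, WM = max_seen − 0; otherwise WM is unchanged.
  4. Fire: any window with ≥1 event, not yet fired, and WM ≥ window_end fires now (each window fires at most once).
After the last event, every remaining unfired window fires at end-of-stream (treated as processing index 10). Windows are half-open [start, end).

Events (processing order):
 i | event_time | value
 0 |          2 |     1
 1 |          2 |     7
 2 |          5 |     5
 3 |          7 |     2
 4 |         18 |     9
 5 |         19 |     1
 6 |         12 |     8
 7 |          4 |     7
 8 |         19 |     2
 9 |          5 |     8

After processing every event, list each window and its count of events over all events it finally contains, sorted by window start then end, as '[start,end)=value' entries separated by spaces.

i=0 t=2 v=1: → [2,6); WM=−∞
i=1 t=2 v=7: → [2,6); WM=2
i=2 t=5 v=5: → [2,9); WM=2
i=3 t=7 v=2: → [2,11); WM=7
i=4 t=18 v=9: → [18,22); WM=7
i=5 t=19 v=1: → [18,23); WM=19
i=6 t=12 v=8: DROP (t<19-0); WM=19
i=7 t=4 v=7: DROP (t<19-0); WM=19
i=8 t=19 v=2: → [18,23); WM=19
i=9 t=5 v=8: DROP (t<19-0); WM=19

[2,11)=4 [18,23)=3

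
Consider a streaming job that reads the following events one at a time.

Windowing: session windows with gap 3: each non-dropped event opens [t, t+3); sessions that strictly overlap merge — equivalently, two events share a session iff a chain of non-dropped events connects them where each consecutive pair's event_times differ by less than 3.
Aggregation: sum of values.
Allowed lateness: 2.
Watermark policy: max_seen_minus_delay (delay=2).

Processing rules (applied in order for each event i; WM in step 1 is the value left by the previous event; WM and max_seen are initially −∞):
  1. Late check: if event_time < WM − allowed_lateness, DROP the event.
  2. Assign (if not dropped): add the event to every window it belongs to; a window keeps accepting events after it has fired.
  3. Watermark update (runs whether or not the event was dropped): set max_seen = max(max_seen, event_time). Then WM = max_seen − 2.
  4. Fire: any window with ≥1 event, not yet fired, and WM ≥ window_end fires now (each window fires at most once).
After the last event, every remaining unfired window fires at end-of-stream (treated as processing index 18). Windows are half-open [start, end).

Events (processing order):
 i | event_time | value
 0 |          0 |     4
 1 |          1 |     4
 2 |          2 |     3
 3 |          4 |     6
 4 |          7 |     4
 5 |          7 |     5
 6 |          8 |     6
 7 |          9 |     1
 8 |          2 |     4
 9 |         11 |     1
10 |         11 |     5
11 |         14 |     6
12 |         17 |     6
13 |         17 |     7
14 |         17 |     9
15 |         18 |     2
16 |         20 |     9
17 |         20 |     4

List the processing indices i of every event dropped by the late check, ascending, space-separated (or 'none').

8

i=0 t=0 v=4: → [0,3); WM=-2
i=1 t=1 v=4: → [0,4); WM=-1
i=2 t=2 v=3: → [0,5); WM=0
i=3 t=4 v=6: → [0,7); WM=2
i=4 t=7 v=4: → [7,10); WM=5
i=5 t=7 v=5: → [7,10); WM=5
i=6 t=8 v=6: → [7,11); WM=6
i=7 t=9 v=1: → [7,12); WM=7
i=8 t=2 v=4: DROP (t<7-2); WM=7
i=9 t=11 v=1: → [7,14); WM=9
i=10 t=11 v=5: → [7,14); WM=9
i=11 t=14 v=6: → [14,17); WM=12
i=12 t=17 v=6: → [17,20); WM=15
i=13 t=17 v=7: → [17,20); WM=15
i=14 t=17 v=9: → [17,20); WM=15
i=15 t=18 v=2: → [17,21); WM=16
i=16 t=20 v=9: → [17,23); WM=18
i=17 t=20 v=4: → [17,23); WM=18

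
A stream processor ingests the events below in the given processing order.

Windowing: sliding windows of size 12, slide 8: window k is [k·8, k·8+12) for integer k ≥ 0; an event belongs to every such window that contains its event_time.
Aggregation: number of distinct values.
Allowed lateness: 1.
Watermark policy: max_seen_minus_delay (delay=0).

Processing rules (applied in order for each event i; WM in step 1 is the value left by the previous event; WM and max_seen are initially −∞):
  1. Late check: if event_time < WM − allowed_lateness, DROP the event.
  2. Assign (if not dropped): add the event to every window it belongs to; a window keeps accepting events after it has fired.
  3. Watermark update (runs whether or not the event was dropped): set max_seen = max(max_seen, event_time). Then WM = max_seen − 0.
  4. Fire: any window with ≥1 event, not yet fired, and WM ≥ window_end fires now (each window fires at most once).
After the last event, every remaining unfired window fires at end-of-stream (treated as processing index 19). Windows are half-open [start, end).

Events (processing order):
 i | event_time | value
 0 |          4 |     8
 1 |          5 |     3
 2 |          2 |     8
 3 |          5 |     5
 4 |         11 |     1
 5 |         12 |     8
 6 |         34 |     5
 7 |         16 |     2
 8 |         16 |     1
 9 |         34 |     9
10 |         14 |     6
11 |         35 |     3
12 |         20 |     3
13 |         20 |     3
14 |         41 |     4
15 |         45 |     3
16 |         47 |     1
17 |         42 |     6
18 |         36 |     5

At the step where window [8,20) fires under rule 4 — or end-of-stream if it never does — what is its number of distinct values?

i=0 t=4 v=8: → [0,12); WM=4
i=1 t=5 v=3: → [0,12); WM=5
i=2 t=2 v=8: DROP (t<5-1); WM=5
i=3 t=5 v=5: → [0,12); WM=5
i=4 t=11 v=1: → [8,20),[0,12); WM=11
i=5 t=12 v=8: → [8,20); WM=12; [0,12) fires=4
i=6 t=34 v=5: → [32,44),[24,36); WM=34; [8,20) fires=2
i=7 t=16 v=2: DROP (t<34-1); WM=34
i=8 t=16 v=1: DROP (t<34-1); WM=34
i=9 t=34 v=9: → [32,44),[24,36); WM=34
i=10 t=14 v=6: DROP (t<34-1); WM=34
i=11 t=35 v=3: → [32,44),[24,36); WM=35
i=12 t=20 v=3: DROP (t<35-1); WM=35
i=13 t=20 v=3: DROP (t<35-1); WM=35
i=14 t=41 v=4: → [40,52),[32,44); WM=41; [24,36) fires=3
i=15 t=45 v=3: → [40,52); WM=45; [32,44) fires=4
i=16 t=47 v=1: → [40,52); WM=47
i=17 t=42 v=6: DROP (t<47-1); WM=47
i=18 t=36 v=5: DROP (t<47-1); WM=47

2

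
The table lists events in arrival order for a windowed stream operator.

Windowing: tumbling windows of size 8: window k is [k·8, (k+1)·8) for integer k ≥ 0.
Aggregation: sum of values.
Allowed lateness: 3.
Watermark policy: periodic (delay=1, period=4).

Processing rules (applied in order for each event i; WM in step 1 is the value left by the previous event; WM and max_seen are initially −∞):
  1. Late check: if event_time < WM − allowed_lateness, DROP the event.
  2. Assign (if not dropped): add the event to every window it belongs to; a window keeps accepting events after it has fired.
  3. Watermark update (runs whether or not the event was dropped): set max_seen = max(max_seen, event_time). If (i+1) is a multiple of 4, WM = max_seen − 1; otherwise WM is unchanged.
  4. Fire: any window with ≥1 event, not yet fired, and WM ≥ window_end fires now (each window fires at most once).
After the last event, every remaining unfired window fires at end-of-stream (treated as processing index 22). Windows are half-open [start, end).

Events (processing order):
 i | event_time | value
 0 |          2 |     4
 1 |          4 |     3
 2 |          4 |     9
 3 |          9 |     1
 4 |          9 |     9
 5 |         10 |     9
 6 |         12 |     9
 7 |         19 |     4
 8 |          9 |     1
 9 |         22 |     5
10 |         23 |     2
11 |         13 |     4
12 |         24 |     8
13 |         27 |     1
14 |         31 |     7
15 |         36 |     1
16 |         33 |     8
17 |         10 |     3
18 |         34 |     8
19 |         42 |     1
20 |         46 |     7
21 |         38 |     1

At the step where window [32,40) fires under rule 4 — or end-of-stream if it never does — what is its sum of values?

17

i=0 t=2 v=4: → [0,8); WM=−∞
i=1 t=4 v=3: → [0,8); WM=−∞
i=2 t=4 v=9: → [0,8); WM=−∞
i=3 t=9 v=1: → [8,16); WM=8; [0,8) fires=16
i=4 t=9 v=9: → [8,16); WM=8
i=5 t=10 v=9: → [8,16); WM=8
i=6 t=12 v=9: → [8,16); WM=8
i=7 t=19 v=4: → [16,24); WM=18; [8,16) fires=28
i=8 t=9 v=1: DROP (t<18-3); WM=18
i=9 t=22 v=5: → [16,24); WM=18
i=10 t=23 v=2: → [16,24); WM=18
i=11 t=13 v=4: DROP (t<18-3); WM=22
i=12 t=24 v=8: → [24,32); WM=22
i=13 t=27 v=1: → [24,32); WM=22
i=14 t=31 v=7: → [24,32); WM=22
i=15 t=36 v=1: → [32,40); WM=35; [16,24) fires=11 [24,32) fires=16
i=16 t=33 v=8: → [32,40); WM=35
i=17 t=10 v=3: DROP (t<35-3); WM=35
i=18 t=34 v=8: → [32,40); WM=35
i=19 t=42 v=1: → [40,48); WM=41; [32,40) fires=17
i=20 t=46 v=7: → [40,48); WM=41
i=21 t=38 v=1: → [32,40); WM=41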